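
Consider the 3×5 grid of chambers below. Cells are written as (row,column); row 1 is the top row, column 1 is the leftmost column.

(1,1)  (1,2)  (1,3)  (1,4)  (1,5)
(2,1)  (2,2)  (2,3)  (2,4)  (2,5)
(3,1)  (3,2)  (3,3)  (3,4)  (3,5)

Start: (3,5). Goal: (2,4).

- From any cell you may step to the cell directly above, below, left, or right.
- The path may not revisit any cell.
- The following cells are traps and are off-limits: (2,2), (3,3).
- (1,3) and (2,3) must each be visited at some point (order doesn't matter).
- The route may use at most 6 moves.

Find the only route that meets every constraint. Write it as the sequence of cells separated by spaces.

The 6-move cap with required stops at (1,3), (2,3) leaves no slack for detours.
Route from (3,5): 2× up (reaching (1,5)), 2× left (reaching (1,3)), down to (2,3), right to (2,4) — 6 moves in all.
Check: all required cells visited; 6 ≤ 6 moves.

(3,5) (2,5) (1,5) (1,4) (1,3) (2,3) (2,4)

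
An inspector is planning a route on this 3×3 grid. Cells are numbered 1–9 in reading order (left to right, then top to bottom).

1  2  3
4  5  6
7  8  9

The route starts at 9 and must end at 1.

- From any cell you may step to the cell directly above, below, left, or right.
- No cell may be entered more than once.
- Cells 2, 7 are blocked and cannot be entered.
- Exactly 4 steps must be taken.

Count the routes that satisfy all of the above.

2

Need simple routes of exactly 4 moves from 9 to 1 (Manhattan distance 4, so 0 moves are spent on a detour and 0 undoing it).
Enumerating: 9 6 5 4 1 | 9 8 5 4 1.
That gives 2 routes.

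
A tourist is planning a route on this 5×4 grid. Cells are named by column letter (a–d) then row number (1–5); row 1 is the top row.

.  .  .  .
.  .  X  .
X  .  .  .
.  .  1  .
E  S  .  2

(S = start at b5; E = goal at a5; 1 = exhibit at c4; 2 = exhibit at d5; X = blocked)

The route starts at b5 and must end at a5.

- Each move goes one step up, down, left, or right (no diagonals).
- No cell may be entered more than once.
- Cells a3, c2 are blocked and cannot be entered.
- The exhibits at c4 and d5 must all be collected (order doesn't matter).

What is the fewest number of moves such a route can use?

Any route passes through c4 and d5 in some order between b5 and a5. Summing Manhattan distances along each leg and taking the cheapest ordering (b5 → c4 → d5 → a5) gives a lower bound of 2 + 2 + 3 = 7 moves.
A route of 7 moves achieves this: b5 → c5 → d5 → d4 → c4 → b4 → a4 → a5.
Since 7 matches the lower bound, it is optimal.

7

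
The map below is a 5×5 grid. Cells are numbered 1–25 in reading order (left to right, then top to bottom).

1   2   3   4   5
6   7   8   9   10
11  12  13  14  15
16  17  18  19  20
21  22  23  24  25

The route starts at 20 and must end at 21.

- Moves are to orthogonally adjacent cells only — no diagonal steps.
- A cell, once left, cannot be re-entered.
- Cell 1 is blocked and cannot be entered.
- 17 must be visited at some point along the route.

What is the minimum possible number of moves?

5

Any route passes through 17 somewhere between 20 and 21. Summing Manhattan distances along the two legs (20 → 17 → 21) gives a lower bound of 3 + 2 = 5 moves.
A route of 5 moves achieves this: 20 → 19 → 18 → 17 → 22 → 21.
Since 5 matches the lower bound, it is optimal.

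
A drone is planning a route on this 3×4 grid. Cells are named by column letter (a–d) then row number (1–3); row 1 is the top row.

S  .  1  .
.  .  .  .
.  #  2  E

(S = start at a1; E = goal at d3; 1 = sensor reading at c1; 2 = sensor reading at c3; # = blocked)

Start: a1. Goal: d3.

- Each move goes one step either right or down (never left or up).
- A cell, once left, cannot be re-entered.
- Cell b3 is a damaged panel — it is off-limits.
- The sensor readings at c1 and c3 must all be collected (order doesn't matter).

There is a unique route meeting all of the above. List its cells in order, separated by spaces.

a1 b1 c1 c2 c3 d3

Moves only go right or down, so the column and row indices never decrease.
Route from a1: right 2 to c1, down 2 to c3, right 1 to d3 — 5 moves in all.
Check: all required cells visited.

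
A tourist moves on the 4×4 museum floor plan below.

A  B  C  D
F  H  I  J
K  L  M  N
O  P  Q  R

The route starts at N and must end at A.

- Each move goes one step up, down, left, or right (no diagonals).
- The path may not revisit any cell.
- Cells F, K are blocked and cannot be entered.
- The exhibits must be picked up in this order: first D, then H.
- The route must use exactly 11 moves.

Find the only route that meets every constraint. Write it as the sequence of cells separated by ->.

The waypoints must appear in the order D, H, with no cell reused.
Route from N: up 2 to D, left 1 to C, down 3 to Q, left 1 to P, up 3 to B, left 1 to A — 11 moves in all.
Check: order respected (D at step 2, H at step 9); 11 moves as required.

N -> J -> D -> C -> I -> M -> Q -> P -> L -> H -> B -> A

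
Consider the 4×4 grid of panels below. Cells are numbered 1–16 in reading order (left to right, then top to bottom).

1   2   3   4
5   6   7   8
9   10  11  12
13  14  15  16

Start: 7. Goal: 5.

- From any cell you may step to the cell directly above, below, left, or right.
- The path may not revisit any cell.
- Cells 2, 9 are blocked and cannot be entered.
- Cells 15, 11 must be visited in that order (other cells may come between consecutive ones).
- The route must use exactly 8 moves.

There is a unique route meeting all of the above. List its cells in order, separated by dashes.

The waypoints must appear in the order 15, 11, with no cell reused.
Route from 7: right to 8, 2× down (reaching 16), left to 15, up to 11, left to 10, up to 6, left to 5 — 8 moves in all.
Check: order respected (15 at step 4, 11 at step 5); 8 moves as required.

7 - 8 - 12 - 16 - 15 - 11 - 10 - 6 - 5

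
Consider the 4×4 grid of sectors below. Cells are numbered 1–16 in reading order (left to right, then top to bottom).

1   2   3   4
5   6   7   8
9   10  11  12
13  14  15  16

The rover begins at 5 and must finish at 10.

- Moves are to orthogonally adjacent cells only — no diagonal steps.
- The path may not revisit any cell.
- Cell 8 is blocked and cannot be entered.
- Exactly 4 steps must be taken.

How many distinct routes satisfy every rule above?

3

Need simple routes of exactly 4 moves from 5 to 10 (Manhattan distance 2, so 1 moves are spent on a detour and 1 undoing it).
Enumerating: 5 1 2 6 10 | 5 9 13 14 10 | 5 6 7 11 10.
That gives 3 routes.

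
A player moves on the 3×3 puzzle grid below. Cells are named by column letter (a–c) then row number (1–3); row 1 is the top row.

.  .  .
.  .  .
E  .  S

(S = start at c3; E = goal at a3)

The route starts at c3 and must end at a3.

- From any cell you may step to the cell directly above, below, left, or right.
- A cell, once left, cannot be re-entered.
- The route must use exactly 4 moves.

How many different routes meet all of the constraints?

Need simple routes of exactly 4 moves from c3 to a3 (Manhattan distance 2, so 1 moves are spent on a detour and 1 undoing it).
Enumerating: c3 c2 b2 b3 a3 | c3 c2 b2 a2 a3 | c3 b3 b2 a2 a3.
That gives 3 routes.

3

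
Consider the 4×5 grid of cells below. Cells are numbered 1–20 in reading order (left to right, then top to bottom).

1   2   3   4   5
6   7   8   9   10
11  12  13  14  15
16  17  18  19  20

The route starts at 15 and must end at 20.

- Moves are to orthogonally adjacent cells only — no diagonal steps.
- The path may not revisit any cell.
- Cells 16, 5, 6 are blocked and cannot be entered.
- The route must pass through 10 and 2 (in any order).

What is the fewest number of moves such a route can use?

Any route passes through 10 and 2 in some order between 15 and 20. Summing Manhattan distances along each leg and taking the cheapest ordering (15 → 2 → 10 → 20) gives a lower bound of 5 + 4 + 2 = 11 moves.
A route of 11 moves achieves this: 15 → 10 → 9 → 4 → 3 → 2 → 7 → 12 → 17 → 18 → 19 → 20.
Since 11 matches the lower bound, it is optimal.

11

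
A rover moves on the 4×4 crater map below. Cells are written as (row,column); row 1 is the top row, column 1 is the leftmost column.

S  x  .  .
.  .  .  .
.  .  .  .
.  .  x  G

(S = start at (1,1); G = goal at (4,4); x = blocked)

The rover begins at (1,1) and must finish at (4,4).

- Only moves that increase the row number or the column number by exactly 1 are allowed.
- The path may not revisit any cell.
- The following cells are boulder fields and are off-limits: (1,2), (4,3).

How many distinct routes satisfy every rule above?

A right/down-only route from (1,1) to (4,4) makes exactly 3 down-moves and 3 right-moves in some order.
With no other constraints that would be C(6,3) = 20 routes.
Subtract routes through each blocked cell (inclusion–exclusion for overlaps): − through (1,2): 10 − through (4,3): 10 + through (1,2)&(4,3): 4 → 4.
That gives 4 routes.

4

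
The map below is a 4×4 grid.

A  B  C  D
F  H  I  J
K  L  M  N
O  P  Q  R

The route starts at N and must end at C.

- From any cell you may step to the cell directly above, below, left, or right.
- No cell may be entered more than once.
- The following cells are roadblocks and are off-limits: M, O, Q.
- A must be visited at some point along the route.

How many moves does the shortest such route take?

Any route passes through A somewhere between N and C. Summing Manhattan distances along the two legs (N → A → C) gives a lower bound of 5 + 2 = 7 moves.
A route of 7 moves achieves this: N → J → I → H → F → A → B → C.
Since 7 matches the lower bound, it is optimal.

7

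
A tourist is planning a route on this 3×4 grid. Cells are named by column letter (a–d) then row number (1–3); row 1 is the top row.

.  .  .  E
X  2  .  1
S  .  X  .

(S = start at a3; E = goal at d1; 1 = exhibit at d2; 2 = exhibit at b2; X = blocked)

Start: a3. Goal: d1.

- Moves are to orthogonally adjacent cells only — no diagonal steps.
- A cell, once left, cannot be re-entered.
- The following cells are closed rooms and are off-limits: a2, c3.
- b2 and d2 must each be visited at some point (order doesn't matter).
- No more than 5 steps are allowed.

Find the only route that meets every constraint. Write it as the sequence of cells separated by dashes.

The 5-move cap with required stops at b2, d2 leaves no slack for detours.
Route from a3: right 1 to b3, up 1 to b2, right 2 to d2, up 1 to d1 — 5 moves in all.
Check: all required cells visited; 5 ≤ 5 moves.

a3 - b3 - b2 - c2 - d2 - d1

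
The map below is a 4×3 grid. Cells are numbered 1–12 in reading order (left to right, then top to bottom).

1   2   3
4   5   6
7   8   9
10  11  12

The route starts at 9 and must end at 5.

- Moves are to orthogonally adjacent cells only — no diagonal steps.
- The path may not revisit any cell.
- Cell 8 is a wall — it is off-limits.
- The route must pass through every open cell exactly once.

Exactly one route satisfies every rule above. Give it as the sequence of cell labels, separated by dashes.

9 - 12 - 11 - 10 - 7 - 4 - 1 - 2 - 3 - 6 - 5

Need to visit all 11 open cells exactly once, starting at 9 and ending at 5.
Cell 12 has only two open neighbours (9 and 11), so the path must pass straight through it: one of those is the cell it's entered from and the other is where it exits.
Route from 9: down 1 to 12, left 2 to 10, up 3 to 1, right 2 to 3, down 1 to 6, left 1 to 5 — 10 moves in all.
Check: all 11 open cells covered.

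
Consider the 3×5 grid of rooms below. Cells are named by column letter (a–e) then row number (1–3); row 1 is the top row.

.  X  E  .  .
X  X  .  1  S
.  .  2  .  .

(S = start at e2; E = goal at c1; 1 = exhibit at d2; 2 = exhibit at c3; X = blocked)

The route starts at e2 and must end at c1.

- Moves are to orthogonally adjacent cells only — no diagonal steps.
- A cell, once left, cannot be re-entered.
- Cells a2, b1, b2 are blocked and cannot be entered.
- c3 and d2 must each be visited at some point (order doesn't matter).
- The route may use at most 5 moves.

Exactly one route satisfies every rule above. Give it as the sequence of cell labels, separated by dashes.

The budget equals the shortest possible length, so every move has to be on a shortest route through the required cells.
Route from e2: left 1 to d2, down 1 to d3, left 1 to c3, up 2 to c1 — 5 moves in all.
Check: all required cells visited; 5 ≤ 5 moves.

e2 - d2 - d3 - c3 - c2 - c1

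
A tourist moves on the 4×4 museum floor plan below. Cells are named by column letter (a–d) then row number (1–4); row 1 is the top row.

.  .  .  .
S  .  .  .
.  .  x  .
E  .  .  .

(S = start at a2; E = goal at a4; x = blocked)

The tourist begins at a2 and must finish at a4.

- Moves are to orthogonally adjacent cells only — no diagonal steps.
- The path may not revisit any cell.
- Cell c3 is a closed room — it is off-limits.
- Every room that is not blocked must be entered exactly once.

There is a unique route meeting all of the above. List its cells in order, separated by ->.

a2 -> a1 -> b1 -> b2 -> c2 -> c1 -> d1 -> d2 -> d3 -> d4 -> c4 -> b4 -> b3 -> a3 -> a4

Need to visit all 15 open cells exactly once, starting at a2 and ending at a4.
Cell d4 has only two open neighbours (d3 and c4), so the path must pass straight through it: one of those is the cell it's entered from and the other is where it exits.
Route from a2: up to a1, right to b1, down to b2, right to c2, up to c1, right to d1, 3× down (reaching d4), 2× left (reaching b4), up to b3, left to a3, down to a4 — 14 moves in all.
Check: all 15 open cells covered.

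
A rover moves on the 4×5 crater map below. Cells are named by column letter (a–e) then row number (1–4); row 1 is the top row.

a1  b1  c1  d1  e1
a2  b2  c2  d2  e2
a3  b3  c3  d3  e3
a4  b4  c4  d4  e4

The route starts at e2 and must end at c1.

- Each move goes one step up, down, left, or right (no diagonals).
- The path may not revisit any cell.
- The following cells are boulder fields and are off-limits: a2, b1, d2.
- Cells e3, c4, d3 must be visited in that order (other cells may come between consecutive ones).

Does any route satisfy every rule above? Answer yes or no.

Ignoring the required order, 10 revisit-free routes from e2 to c1 pass through all of e3, c4, and d3; the waypoint orders that occur are e3 → d3 → c4 (10) — never e3 → c4 → d3.

no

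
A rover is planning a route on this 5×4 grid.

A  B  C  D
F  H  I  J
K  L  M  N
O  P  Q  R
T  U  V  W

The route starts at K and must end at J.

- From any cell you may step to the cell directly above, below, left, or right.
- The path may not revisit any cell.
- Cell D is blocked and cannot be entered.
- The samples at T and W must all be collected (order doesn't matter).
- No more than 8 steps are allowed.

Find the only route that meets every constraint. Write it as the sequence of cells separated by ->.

The budget equals the shortest possible length, so every move has to be on a shortest route through the required cells.
Route from K: 2× down (reaching T), 3× right (reaching W), 3× up (reaching J) — 8 moves in all.
Check: all required cells visited; 8 ≤ 8 moves.

K -> O -> T -> U -> V -> W -> R -> N -> J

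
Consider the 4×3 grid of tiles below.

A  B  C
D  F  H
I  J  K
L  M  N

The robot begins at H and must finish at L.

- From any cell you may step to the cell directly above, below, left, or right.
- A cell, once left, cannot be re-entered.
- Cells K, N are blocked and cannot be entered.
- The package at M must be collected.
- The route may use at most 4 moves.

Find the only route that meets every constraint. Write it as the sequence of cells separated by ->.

H -> F -> J -> M -> L

The budget equals the shortest possible length, so every move has to be on a shortest route through the required cells.
Route from H: left to F, 2× down (reaching M), left to L — 4 moves in all.
Check: all required cells visited; 4 ≤ 4 moves.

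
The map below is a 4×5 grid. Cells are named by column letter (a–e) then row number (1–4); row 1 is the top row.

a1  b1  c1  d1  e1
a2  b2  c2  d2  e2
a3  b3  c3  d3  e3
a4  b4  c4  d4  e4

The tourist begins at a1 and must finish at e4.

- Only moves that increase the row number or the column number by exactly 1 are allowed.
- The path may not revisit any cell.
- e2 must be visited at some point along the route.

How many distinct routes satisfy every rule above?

5

A right/down-only route from a1 to e4 makes exactly 3 down-moves and 4 right-moves in some order.
With no other constraints that would be C(7,3) = 35 routes.
Split at e2 and multiply the segment counts: a1→e2: 5; e2→e4: 1; product = 5.
That gives 5 routes.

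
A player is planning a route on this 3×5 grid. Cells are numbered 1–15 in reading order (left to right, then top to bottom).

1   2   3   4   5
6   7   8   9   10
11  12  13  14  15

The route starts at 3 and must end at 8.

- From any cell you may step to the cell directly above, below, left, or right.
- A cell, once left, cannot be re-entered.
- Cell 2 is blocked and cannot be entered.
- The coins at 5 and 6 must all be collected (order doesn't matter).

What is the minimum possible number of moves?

Any route passes through 5 and 6 in some order between 3 and 8. Summing Manhattan distances along each leg and taking the cheapest ordering (3 → 5 → 6 → 8) gives a lower bound of 2 + 5 + 2 = 9 moves.
The shortest route satisfying every rule uses 11 moves: 3 → 4 → 5 → 10 → 15 → 14 → 13 → 12 → 11 → 6 → 7 → 8.
The no-revisit rule (legs can't share cells) pushes the minimum above the 9-move bound; an exhaustive check rules out every length from 9 to 10, leaving 11 as the minimum.

11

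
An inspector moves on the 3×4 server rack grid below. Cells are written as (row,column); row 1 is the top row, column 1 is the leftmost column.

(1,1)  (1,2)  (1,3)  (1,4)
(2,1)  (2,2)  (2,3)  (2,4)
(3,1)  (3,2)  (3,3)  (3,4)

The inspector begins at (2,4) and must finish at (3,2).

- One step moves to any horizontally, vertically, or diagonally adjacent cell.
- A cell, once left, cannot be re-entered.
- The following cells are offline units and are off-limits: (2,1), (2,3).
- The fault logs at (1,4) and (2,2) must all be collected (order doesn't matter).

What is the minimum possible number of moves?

4

Any route passes through (1,4) and (2,2) in some order between (2,4) and (3,2). Summing Chebyshev distances along each leg and taking the cheapest ordering ((2,4) → (1,4) → (2,2) → (3,2)) gives a lower bound of 1 + 2 + 1 = 4 moves.
A route of 4 moves achieves this: (2,4) → (1,4) → (1,3) → (2,2) → (3,2).
Since 4 matches the lower bound, it is optimal.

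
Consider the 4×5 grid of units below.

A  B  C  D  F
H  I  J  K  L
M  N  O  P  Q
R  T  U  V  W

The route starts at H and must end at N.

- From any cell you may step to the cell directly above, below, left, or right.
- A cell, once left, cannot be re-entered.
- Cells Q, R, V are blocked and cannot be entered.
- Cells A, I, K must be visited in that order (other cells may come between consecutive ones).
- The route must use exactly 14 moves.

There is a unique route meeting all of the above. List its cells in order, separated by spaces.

H A B I J C D F L K P O U T N

The waypoints must appear in the order A, I, K, with no cell reused.
Route from H: up to A, right to B, down to I, right to J, up to C, 2× right (reaching F), down to L, left to K, down to P, left to O, down to U, left to T, up to N — 14 moves in all.
Check: order respected (A at step 1, I at step 3, K at step 9); 14 moves as required.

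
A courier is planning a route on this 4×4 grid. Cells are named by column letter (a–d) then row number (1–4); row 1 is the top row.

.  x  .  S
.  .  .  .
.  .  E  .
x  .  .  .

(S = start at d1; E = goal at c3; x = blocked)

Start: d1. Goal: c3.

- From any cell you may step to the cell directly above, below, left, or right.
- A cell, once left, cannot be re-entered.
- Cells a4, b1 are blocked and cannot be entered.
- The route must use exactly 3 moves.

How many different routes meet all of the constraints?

3

Need simple routes of exactly 3 moves from d1 to c3 (Manhattan distance 3, so 0 moves are spent on a detour and 0 undoing it).
Enumerating: d1 d2 d3 c3 | d1 d2 c2 c3 | d1 c1 c2 c3.
That gives 3 routes.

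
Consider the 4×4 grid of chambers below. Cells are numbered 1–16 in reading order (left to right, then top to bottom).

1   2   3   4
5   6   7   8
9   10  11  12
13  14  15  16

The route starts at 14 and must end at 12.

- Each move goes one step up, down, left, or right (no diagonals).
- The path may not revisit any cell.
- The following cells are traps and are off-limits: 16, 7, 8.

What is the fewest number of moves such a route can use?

The Manhattan distance from 14 to 12 is |4−3| + |2−4| = 3, so at least 3 moves are needed.
A route of 3 moves achieves this: 14 → 10 → 11 → 12.
Since 3 matches the lower bound, it is optimal.

3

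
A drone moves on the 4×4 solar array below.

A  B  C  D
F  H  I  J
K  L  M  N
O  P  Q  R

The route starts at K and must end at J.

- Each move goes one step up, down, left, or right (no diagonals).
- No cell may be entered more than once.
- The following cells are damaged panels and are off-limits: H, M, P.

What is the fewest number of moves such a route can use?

6

The Manhattan distance from K to J is |3−2| + |1−4| = 4, so at least 4 moves are needed.
That bound ignores the blocked cells. Measuring each leg by the fewest moves that actually steer around them (K→J: 6) raises the lower bound to 6.
A route of 6 moves exists: K → F → A → B → C → I → J.
Since 6 matches that lower bound, it is optimal.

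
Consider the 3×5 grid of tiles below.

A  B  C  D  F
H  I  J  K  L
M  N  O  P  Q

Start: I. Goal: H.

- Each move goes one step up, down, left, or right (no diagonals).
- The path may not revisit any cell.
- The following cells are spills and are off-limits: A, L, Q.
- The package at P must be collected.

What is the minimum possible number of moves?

Any route passes through P somewhere between I and H. Summing Manhattan distances along the two legs (I → P → H) gives a lower bound of 3 + 4 = 7 moves.
A route of 7 moves achieves this: I → J → K → P → O → N → M → H.
Since 7 matches the lower bound, it is optimal.

7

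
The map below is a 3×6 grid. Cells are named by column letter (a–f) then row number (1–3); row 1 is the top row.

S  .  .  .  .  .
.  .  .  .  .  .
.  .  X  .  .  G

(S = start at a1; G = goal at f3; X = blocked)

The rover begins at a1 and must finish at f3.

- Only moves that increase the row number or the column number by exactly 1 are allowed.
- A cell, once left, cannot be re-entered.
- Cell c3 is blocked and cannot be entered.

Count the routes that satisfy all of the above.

15

A right/down-only route from a1 to f3 makes exactly 2 down-moves and 5 right-moves in some order.
With no other constraints that would be C(7,2) = 21 routes.
Subtract routes through each blocked cell (inclusion–exclusion for overlaps): − through c3: 6 → 15.
That gives 15 routes.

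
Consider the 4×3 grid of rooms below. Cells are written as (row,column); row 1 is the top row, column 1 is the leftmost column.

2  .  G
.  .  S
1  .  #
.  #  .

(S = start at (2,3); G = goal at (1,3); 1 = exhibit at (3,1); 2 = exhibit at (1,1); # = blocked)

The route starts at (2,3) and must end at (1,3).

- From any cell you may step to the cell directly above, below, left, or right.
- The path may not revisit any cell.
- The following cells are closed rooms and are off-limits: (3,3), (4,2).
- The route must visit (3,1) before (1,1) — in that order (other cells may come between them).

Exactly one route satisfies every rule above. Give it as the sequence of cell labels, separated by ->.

(2,3) -> (2,2) -> (3,2) -> (3,1) -> (2,1) -> (1,1) -> (1,2) -> (1,3)

The waypoints must appear in the order (3,1), (1,1), with no cell reused.
Route from (2,3): left 1 to (2,2), down 1 to (3,2), left 1 to (3,1), up 2 to (1,1), right 2 to (1,3) — 7 moves in all.
Check: order respected (1 at step 3, 2 at step 5).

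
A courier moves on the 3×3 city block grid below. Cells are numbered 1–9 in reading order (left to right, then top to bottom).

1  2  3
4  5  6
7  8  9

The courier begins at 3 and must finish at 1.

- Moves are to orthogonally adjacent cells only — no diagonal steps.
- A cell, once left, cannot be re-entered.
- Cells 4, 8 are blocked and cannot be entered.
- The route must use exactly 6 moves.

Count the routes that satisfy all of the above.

Need simple routes of exactly 6 moves from 3 to 1 (Manhattan distance 2, so 2 moves are spent on a detour and 2 undoing it).
No route satisfies every constraint, so the count is 0.

0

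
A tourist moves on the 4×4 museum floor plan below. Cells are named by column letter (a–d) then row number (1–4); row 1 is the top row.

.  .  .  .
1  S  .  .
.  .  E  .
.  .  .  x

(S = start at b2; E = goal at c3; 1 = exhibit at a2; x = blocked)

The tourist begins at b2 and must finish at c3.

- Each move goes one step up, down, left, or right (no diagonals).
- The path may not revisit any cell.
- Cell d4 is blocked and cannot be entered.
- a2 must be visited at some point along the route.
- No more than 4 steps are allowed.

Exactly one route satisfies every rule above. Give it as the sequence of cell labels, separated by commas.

The budget equals the shortest possible length, so every move has to be on a shortest route through the required cells.
Route from b2: left 1 to a2, down 1 to a3, right 2 to c3 — 4 moves in all.
Check: all required cells visited; 4 ≤ 4 moves.

b2, a2, a3, b3, c3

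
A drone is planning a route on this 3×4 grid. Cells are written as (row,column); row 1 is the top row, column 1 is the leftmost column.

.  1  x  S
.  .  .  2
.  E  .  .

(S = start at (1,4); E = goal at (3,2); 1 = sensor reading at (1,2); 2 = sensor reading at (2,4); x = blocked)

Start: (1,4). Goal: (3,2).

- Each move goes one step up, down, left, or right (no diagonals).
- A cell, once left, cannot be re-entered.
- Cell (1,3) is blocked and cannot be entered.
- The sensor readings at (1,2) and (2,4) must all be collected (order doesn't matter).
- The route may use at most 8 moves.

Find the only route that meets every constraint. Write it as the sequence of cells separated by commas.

(1,4), (2,4), (2,3), (2,2), (1,2), (1,1), (2,1), (3,1), (3,2)

The budget equals the shortest possible length, so every move has to be on a shortest route through the required cells.
Route from (1,4): down to (2,4), 2× left (reaching (2,2)), up to (1,2), left to (1,1), 2× down (reaching (3,1)), right to (3,2) — 8 moves in all.
Check: all required cells visited; 8 ≤ 8 moves.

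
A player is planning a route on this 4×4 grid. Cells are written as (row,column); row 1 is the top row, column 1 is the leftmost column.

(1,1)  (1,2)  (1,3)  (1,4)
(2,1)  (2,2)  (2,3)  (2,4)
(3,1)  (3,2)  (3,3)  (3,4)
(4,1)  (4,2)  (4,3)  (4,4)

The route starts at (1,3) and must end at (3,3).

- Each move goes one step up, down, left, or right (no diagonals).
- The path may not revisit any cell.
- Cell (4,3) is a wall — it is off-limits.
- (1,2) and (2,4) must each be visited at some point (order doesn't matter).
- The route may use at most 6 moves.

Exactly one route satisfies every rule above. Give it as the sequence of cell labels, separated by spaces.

(1,3) (1,2) (2,2) (2,3) (2,4) (3,4) (3,3)

Any route must reach (1,2) and (2,4) and still end at (3,3) within 6 moves, so the order of the required stops is forced.
Route from (1,3): left to (1,2), down to (2,2), 2× right (reaching (2,4)), down to (3,4), left to (3,3) — 6 moves in all.
Check: all required cells visited; 6 ≤ 6 moves.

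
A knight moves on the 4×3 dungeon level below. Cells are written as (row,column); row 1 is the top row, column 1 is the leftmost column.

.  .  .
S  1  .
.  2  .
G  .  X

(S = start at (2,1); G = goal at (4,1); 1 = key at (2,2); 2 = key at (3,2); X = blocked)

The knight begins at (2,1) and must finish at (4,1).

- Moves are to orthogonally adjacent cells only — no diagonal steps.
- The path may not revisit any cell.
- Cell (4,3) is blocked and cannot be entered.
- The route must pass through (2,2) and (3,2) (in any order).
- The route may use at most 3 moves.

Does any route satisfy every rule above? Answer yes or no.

no

Even ignoring the no-revisit rule, getting from (2,1) to (4,1), taking the cheapest ordering (2,1) → (2,2) → (3,2) → (4,1) needs at least 1 + 1 + 2 = 4 moves (Manhattan distance per leg), which exceeds the 3-move limit.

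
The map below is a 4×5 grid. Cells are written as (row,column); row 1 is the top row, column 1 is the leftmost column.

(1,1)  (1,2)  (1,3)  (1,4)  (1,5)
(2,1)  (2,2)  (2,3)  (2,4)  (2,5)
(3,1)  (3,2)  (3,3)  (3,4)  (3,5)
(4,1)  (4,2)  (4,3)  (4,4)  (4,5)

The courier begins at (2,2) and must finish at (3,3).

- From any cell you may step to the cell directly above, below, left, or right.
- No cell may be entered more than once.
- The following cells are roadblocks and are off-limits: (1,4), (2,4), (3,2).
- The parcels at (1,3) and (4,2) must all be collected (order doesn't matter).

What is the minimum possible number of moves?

10

Any route passes through (1,3) and (4,2) in some order between (2,2) and (3,3). Summing Manhattan distances along each leg and taking the cheapest ordering ((2,2) → (1,3) → (4,2) → (3,3)) gives a lower bound of 2 + 4 + 2 = 8 moves.
The shortest route satisfying every rule uses 10 moves: (2,2) → (2,3) → (1,3) → (1,2) → (1,1) → (2,1) → (3,1) → (4,1) → (4,2) → (4,3) → (3,3).
The bound of 8 isn't tight here; checking systematically, no route of length 8 through 9 satisfies every constraint, so 10 is the minimum.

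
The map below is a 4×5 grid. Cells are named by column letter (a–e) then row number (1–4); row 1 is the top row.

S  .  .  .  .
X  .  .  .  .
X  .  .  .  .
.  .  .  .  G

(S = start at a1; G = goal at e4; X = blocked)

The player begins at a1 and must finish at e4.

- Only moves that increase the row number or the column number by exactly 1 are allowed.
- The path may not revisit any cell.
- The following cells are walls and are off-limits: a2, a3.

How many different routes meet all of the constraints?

20

A right/down-only route from a1 to e4 makes exactly 3 down-moves and 4 right-moves in some order.
With no other constraints that would be C(7,3) = 35 routes.
Subtract routes through each blocked cell (inclusion–exclusion for overlaps): − through a2: 15 − through a3: 5 + through a2&a3: 5 → 20.
That gives 20 routes.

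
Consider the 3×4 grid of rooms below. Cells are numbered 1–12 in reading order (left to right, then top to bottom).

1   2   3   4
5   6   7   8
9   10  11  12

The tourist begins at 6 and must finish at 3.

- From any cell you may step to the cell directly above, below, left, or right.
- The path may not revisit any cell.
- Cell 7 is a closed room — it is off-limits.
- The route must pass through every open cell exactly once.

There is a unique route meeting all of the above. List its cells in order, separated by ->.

6 -> 2 -> 1 -> 5 -> 9 -> 10 -> 11 -> 12 -> 8 -> 4 -> 3

Need to visit all 11 open cells exactly once, starting at 6 and ending at 3.
Cell 9 has only two open neighbours (5 and 10), so the path must pass straight through it: one of those is the cell it's entered from and the other is where it exits.
Route from 6: up 1 to 2, left 1 to 1, down 2 to 9, right 3 to 12, up 2 to 4, left 1 to 3 — 10 moves in all.
Check: all 11 open cells covered.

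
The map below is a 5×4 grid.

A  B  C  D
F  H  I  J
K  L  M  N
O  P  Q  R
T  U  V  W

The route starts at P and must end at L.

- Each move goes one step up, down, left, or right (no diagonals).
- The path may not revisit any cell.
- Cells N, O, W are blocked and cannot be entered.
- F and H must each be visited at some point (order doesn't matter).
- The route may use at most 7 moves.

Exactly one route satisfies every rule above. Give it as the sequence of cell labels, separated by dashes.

P - Q - M - I - H - F - K - L

Any route must reach F and H and still end at L within 7 moves, so the order of the required stops is forced.
Route from P: right 1 to Q, up 2 to I, left 2 to F, down 1 to K, right 1 to L — 7 moves in all.
Check: all required cells visited; 7 ≤ 7 moves.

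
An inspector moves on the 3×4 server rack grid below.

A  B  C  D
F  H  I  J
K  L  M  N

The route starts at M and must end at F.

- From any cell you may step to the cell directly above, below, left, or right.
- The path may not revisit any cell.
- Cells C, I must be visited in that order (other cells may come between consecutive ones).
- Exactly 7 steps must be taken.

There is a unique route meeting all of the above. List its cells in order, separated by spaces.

M N J D C I H F

The waypoints must appear in the order C, I, with no cell reused.
Route from M: right to N, 2× up (reaching D), left to C, down to I, 2× left (reaching F) — 7 moves in all.
Check: order respected (C at step 4, I at step 5); 7 moves as required.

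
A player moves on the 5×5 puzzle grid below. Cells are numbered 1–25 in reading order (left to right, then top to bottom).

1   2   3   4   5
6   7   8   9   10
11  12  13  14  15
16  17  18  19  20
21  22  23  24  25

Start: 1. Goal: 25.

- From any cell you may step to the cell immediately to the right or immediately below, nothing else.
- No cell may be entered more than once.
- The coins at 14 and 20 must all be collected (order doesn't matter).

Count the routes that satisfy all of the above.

A right/down-only route from 1 to 25 makes exactly 4 down-moves and 4 right-moves in some order.
With no other constraints that would be C(8,4) = 70 routes.
A monotone route can only reach the required cells in the order 14, 20, so split there and multiply the segment counts: 1→14: 10; 14→20: 2; 20→25: 1; product = 20.
That gives 20 routes.

20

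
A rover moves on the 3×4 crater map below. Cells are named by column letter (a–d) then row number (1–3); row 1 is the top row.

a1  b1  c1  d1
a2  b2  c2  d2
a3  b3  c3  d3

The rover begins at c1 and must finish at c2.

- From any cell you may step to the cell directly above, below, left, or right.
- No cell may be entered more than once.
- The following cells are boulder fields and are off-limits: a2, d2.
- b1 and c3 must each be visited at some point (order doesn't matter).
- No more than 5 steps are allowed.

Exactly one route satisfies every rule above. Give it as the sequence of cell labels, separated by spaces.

c1 b1 b2 b3 c3 c2

The budget equals the shortest possible length, so every move has to be on a shortest route through the required cells.
Route from c1: left 1 to b1, down 2 to b3, right 1 to c3, up 1 to c2 — 5 moves in all.
Check: all required cells visited; 5 ≤ 5 moves.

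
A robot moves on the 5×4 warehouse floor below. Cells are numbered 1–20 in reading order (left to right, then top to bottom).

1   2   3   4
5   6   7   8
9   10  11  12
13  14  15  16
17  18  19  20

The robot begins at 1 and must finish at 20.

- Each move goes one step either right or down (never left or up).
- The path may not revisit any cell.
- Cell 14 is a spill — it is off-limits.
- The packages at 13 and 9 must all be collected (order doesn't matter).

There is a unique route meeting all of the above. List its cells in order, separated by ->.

Moves only go right or down, so the column and row indices never decrease.
Route from 1: 4× down (reaching 17), 3× right (reaching 20) — 7 moves in all.
Check: all required cells visited.

1 -> 5 -> 9 -> 13 -> 17 -> 18 -> 19 -> 20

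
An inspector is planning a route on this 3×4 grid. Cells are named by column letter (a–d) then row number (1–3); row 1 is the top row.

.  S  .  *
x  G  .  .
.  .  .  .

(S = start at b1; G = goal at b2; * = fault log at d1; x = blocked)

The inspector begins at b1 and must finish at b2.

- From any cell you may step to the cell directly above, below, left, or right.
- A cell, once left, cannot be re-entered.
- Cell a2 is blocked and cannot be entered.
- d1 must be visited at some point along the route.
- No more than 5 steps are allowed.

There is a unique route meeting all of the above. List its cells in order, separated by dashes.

b1 - c1 - d1 - d2 - c2 - b2

The 5-move cap with required stops at d1 leaves no slack for detours.
Route from b1: 2× right (reaching d1), down to d2, 2× left (reaching b2) — 5 moves in all.
Check: all required cells visited; 5 ≤ 5 moves.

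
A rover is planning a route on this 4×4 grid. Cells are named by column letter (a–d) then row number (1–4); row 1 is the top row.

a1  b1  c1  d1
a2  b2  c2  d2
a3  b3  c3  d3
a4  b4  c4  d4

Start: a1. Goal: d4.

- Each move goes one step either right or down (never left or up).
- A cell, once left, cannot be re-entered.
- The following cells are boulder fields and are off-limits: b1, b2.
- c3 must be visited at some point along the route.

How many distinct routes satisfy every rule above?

2

A right/down-only route from a1 to d4 makes exactly 3 down-moves and 3 right-moves in some order.
With no other constraints that would be C(6,3) = 20 routes.
Split at c3 and multiply the segment counts (each segment already excludes blocked cells): a1→c3: 1; c3→d4: 2; product = 2.
That gives 2 routes.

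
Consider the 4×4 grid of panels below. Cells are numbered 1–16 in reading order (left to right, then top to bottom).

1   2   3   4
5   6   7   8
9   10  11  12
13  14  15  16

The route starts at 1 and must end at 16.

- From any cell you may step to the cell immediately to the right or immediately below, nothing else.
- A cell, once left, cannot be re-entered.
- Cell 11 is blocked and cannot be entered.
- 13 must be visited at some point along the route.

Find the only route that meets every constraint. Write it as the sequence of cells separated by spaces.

Moves only go right or down, so the column and row indices never decrease.
Route from 1: 3× down (reaching 13), 3× right (reaching 16) — 6 moves in all.
Check: all required cells visited.

1 5 9 13 14 15 16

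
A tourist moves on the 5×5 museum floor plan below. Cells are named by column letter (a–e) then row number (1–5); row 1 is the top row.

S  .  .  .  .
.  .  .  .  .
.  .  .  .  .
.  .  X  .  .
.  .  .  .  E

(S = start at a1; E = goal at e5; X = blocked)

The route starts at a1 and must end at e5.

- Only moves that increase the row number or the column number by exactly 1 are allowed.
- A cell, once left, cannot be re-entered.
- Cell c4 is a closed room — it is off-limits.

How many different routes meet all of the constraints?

40

A right/down-only route from a1 to e5 makes exactly 4 down-moves and 4 right-moves in some order.
With no other constraints that would be C(8,4) = 70 routes.
Subtract routes through each blocked cell (inclusion–exclusion for overlaps): − through c4: 30 → 40.
That gives 40 routes.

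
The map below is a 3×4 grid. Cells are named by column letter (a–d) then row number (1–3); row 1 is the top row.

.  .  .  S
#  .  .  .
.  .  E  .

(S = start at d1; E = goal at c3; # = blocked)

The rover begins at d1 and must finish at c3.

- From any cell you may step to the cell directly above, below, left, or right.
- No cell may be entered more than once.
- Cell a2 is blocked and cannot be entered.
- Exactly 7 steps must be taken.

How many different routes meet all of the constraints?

2

Need simple routes of exactly 7 moves from d1 to c3 (Manhattan distance 3, so 2 moves are spent on a detour and 2 undoing it).
Enumerating: d1 d2 c2 c1 b1 b2 b3 c3 | d1 c1 b1 b2 c2 d2 d3 c3.
That gives 2 routes.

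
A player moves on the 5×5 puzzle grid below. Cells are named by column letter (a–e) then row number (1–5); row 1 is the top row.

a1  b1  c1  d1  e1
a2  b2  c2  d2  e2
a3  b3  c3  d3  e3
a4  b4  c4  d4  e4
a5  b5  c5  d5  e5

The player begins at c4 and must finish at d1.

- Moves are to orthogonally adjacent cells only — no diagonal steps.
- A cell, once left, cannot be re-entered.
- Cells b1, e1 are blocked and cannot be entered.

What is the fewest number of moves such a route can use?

4

The Manhattan distance from c4 to d1 is |4−1| + |3−4| = 4, so at least 4 moves are needed.
A route of 4 moves achieves this: c4 → c3 → c2 → c1 → d1.
Since 4 matches the lower bound, it is optimal.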